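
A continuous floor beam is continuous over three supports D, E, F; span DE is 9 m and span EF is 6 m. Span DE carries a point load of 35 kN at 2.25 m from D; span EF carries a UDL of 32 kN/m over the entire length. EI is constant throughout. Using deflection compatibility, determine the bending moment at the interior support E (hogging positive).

Release continuity at E by inserting a hinge; the redundant is the internal moment M_E. The primary structure is two simply-supported spans DE and EF.
End slopes at the hinge E, treating each span as simply supported:
  span DE: point load 35 at a = 2.25: Pab(L + a)/(6LEI) = 110.7/EI
  span EF: UDL 32: wL³/(24EI) = 288/EI
  relative rotation θ_0 = (110.7 + 288)/EI = 398.7/EI
A unit hogging moment at E produces rotation L₁/(3EI) + L₂/(3EI) = 5/EI.
Compatibility: M_E·(L₁+L₂)/(3EI) = θ_0, giving M_E = 79.75 kN·m (hogging).

M_E = 79.75 kN·m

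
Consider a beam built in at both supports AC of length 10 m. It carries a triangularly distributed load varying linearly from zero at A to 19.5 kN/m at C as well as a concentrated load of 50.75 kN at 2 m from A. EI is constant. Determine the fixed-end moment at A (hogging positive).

Release both end moments; the primary structure is a simply-supported span AC with redundants M_A and M_C.
Simple-span end rotations at A and C under the given loads:
  at A: triangular load, peak 19.5: 7w₀L³/(360EI) = 379.2/EI
  at C: triangular load, peak 19.5: w₀L³/(45EI) = 433.3/EI
  at A: point load 50.75 at a = 2: Pab(L + b)/(6LEI) = 243.6/EI
  at C: point load 50.75 at a = 2: Pab(L + a)/(6LEI) = 162.4/EI
  θ_A0 = 622.8/EI,  θ_C0 = 595.7/EI
Flexibility coefficients: a unit moment at one end gives L/(3EI) there and L/(6EI) at the far end, so f₁₁ = f₂₂ = 3.333/EI and f₁₂ = f₂₁ = 1.667/EI.
Compatibility — zero rotation at each built-in end:
  3.333 M_A + 1.667 M_C = 622.8
  1.667 M_A + 3.333 M_C = 595.7
Solving the pair gives M_A = 130 kN·m and M_C = 113.7 kN·m (hogging).

M_A = 130 kN·m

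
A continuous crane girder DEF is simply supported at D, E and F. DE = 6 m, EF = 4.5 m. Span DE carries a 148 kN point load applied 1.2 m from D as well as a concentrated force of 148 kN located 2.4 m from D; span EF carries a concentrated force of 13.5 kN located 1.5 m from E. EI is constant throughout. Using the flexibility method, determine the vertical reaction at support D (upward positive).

Insert a hinge at E; M_E is the redundant, and each span becomes simply supported.
End slopes at the hinge E, treating each span as simply supported:
  span DE: point load 148 at a = 1.2: Pab(L + a)/(6LEI) = 170.5/EI
  span DE: point load 148 at a = 2.4: Pab(L + a)/(6LEI) = 298.4/EI
  span EF: point load 13.5 at a = 1.5: Pab(L + b)/(6LEI) = 16.88/EI
  relative rotation θ_0 = (468.9 + 16.88)/EI = 485.7/EI
A unit hogging moment at E produces rotation L₁/(3EI) + L₂/(3EI) = 3.5/EI.
Slope continuity at E: θ_0 = M_E·3.5/EI, so M_E = 485.7/3.5 = 138.8 kN·m (hogging).
Span DE, ΣM about D with M_E applied at E: R_E^{DE}·6 = 532.8 + 138.8, so R_E^{DE} = 111.9 kN and R_D = 296 − 111.9 = 184.1 kN.

R_D = 184.1 kN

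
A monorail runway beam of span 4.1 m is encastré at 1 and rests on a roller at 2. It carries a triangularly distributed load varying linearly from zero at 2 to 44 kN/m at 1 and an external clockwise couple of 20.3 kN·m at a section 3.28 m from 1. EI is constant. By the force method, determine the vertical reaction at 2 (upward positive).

R_2 = 25.17 kN

Release the roller at 2. Primary structure: cantilever fixed at 1.
Deflection at 2 on the released cantilever, summing each load's contribution:
  triangular load, peak 44 at the fixed end: w₀L⁴/(30EI) = 414.4/EI
  clockwise couple 20.3 at a = 3.28: M₀a(2L − a)/(2EI) = 163.8/EI
  δ_0 = 578.2/EI
Tip deflection under a unit load at 2: L³/(3EI) = 22.97/EI.
The prop prevents deflection at 2: R_2 = δ_0/δ_{22} = 578.2/22.97 = 25.17 kN.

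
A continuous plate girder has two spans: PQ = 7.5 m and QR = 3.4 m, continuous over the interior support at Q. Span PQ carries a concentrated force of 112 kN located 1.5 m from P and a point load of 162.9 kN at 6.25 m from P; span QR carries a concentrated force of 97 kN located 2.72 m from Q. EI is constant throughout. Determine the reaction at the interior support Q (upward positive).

Take M_Q as the redundant. Released structure: two simple spans PQ and QR with a hinge at Q.
Rotations at Q on the released spans (each span's end-slope, ×1/EI):
  span PQ: point load 112 at a = 1.5: Pab(L + a)/(6LEI) = 201.6/EI
  span PQ: point load 162.9 at a = 6.25: Pab(L + a)/(6LEI) = 388.9/EI
  span QR: point load 97 at a = 2.72: Pab(L + b)/(6LEI) = 35.88/EI
  relative rotation θ_0 = (590.5 + 35.88)/EI = 626.3/EI
A unit hogging moment at Q produces rotation L₁/(3EI) + L₂/(3EI) = 3.633/EI.
Slope continuity at Q: θ_0 = M_Q·3.633/EI, so M_Q = 626.3/3.633 = 172.4 kN·m (hogging).
Span PQ, ΣM about P with M_Q applied at Q: R_Q^{PQ}·7.5 = 1186 + 172.4, so R_Q^{PQ} = 181.1 kN and R_P = 274.9 − 181.1 = 93.76 kN.
Span QR, ΣM about R: R_Q^{QR}·3.4 = 65.96 + 172.4, so R_Q^{QR} = 70.1 kN and R_R = 97 − 70.1 = 26.9 kN.
R_Q = 181.1 + 70.1 = 251.2 kN.

R_Q = 251.2 kN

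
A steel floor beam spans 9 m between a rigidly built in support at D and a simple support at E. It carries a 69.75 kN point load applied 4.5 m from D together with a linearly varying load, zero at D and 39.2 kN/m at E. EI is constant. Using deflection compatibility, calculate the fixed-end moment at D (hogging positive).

M_D = 302.9 kN·m

Take the reaction at E as the redundant and release it; the primary structure is a cantilever fixed at D.
Free-end deflection of the primary structure under the applied loading (downward +):
  point load 69.75 at a = 4.5: Pa²(3L − a)/(6EI) = 5297/EI
  triangular load, peak 39.2 at the free end: 11w₀L⁴/(120EI) = 23576/EI
  δ_0 = 28873/EI
Tip deflection under a unit load at E: L³/(3EI) = 243/EI.
Compatibility at E: δ_0 − R_E·δ_{EE} = 0, so R_E = 28873/243 = 118.8 kN.
Moment equilibrium about D: M_D = Σ(load moments about D) − R_E·L = 1372 − 118.8×9 = 302.9 kN·m.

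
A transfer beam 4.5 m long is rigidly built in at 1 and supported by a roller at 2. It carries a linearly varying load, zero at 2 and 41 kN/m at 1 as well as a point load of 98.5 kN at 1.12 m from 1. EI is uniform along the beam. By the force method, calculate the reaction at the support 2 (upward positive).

Remove the prop at 2; the released (primary) structure is a cantilever built in at 1.
Free-end deflection of the primary structure under the applied loading (downward +):
  triangular load, peak 41 at the fixed end: w₀L⁴/(30EI) = 560.4/EI
  point load 98.5 at a = 1.12: Pa²(3L − a)/(6EI) = 254.9/EI
  δ_0 = 815.4/EI
Tip deflection under a unit load at 2: L³/(3EI) = 30.38/EI.
The prop prevents deflection at 2: R_2 = δ_0/δ_{22} = 815.4/30.38 = 26.84 kN.

R_2 = 26.84 kN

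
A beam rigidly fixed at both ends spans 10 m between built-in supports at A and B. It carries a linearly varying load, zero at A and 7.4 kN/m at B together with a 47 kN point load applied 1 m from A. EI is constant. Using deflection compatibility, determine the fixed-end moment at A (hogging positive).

M_A = 62.74 kN·m

Release both end moments; the primary structure is a simply-supported span AB with redundants M_A and M_B.
End rotations of the released simple span under the applied load (×1/EI):
  at A: triangular load, peak 7.4: 7w₀L³/(360EI) = 143.9/EI
  at B: triangular load, peak 7.4: w₀L³/(45EI) = 164.4/EI
  at A: point load 47 at a = 1: Pab(L + b)/(6LEI) = 133.9/EI
  at B: point load 47 at a = 1: Pab(L + a)/(6LEI) = 77.55/EI
  θ_A0 = 277.8/EI,  θ_B0 = 242/EI
Flexibility coefficients: a unit moment at one end gives L/(3EI) there and L/(6EI) at the far end, so f₁₁ = f₂₂ = 3.333/EI and f₁₂ = f₂₁ = 1.667/EI.
Compatibility — zero rotation at each built-in end:
  3.333 M_A + 1.667 M_B = 277.8
  1.667 M_A + 3.333 M_B = 242
Solving the pair gives M_A = 62.74 kN·m and M_B = 41.23 kN·m (hogging).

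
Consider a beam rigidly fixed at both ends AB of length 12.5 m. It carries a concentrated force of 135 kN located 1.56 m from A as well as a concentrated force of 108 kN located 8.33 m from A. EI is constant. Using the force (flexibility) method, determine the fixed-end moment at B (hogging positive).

M_B = 223 kN·m

Release both end moments; the primary structure is a simply-supported span AB with redundants M_A and M_B.
End rotations of the released simple span under the applied load (×1/EI):
  at A: point load 135 at a = 1.56: Pab(L + b)/(6LEI) = 720.1/EI
  at B: point load 135 at a = 1.56: Pab(L + a)/(6LEI) = 431.9/EI
  at A: point load 108 at a = 8.33: Pab(L + b)/(6LEI) = 833.8/EI
  at B: point load 108 at a = 8.33: Pab(L + a)/(6LEI) = 1042/EI
  θ_A0 = 1554/EI,  θ_B0 = 1474/EI
Flexibility coefficients: a unit moment at one end gives L/(3EI) there and L/(6EI) at the far end, so f₁₁ = f₂₂ = 4.167/EI and f₁₂ = f₂₁ = 2.083/EI.
Compatibility — zero rotation at each built-in end:
  4.167 M_A + 2.083 M_B = 1554
  2.083 M_A + 4.167 M_B = 1474
Solving the pair gives M_A = 261.4 kN·m and M_B = 223 kN·m (hogging).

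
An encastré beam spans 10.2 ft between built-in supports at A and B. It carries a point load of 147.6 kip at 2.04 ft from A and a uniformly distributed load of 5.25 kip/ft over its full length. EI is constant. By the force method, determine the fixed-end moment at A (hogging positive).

M_A = 238.2 kip·ft

Release both end moments; the primary structure is a simply-supported span AB with redundants M_A and M_B.
End rotations of the released simple span under the applied load (×1/EI):
  at A: point load 147.6 at a = 2.04: Pab(L + b)/(6LEI) = 737.1/EI
  at B: point load 147.6 at a = 2.04: Pab(L + a)/(6LEI) = 491.4/EI
  at A: UDL 5.25: wL³/(24EI) = 232.1/EI
  at B: UDL 5.25: wL³/(24EI) = 232.1/EI
  θ_A0 = 969.2/EI,  θ_B0 = 723.5/EI
Flexibility coefficients: a unit moment at one end gives L/(3EI) there and L/(6EI) at the far end, so f₁₁ = f₂₂ = 3.4/EI and f₁₂ = f₂₁ = 1.7/EI.
Compatibility — zero rotation at each built-in end:
  3.4 M_A + 1.7 M_B = 969.2
  1.7 M_A + 3.4 M_B = 723.5
Solving the pair gives M_A = 238.2 kip·ft and M_B = 93.69 kip·ft (hogging).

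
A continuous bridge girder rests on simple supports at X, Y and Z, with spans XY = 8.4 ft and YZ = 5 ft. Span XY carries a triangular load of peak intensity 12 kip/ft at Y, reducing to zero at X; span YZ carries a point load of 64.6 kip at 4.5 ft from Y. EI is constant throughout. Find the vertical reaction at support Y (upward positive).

Take M_Y as the redundant. Released structure: two simple spans XY and YZ with a hinge at Y.
Rotations at Y on the released spans (each span's end-slope, ×1/EI):
  span XY: triangular load, peak 12: w₀L³/(45EI) = 158.1/EI
  span YZ: point load 64.6 at a = 4.5: Pab(L + b)/(6LEI) = 26.65/EI
  relative rotation θ_0 = (158.1 + 26.65)/EI = 184.7/EI
A unit hogging moment at Y produces rotation L₁/(3EI) + L₂/(3EI) = 4.467/EI.
Slope continuity at Y: θ_0 = M_Y·4.467/EI, so M_Y = 184.7/4.467 = 41.35 kip·ft (hogging).
Span XY, ΣM about X with M_Y applied at Y: R_Y^{XY}·8.4 = 282.2 + 41.35, so R_Y^{XY} = 38.52 kip and R_X = 50.4 − 38.52 = 11.88 kip.
Span YZ, ΣM about Z: R_Y^{YZ}·5 = 32.3 + 41.35, so R_Y^{YZ} = 14.73 kip and R_Z = 64.6 − 14.73 = 49.87 kip.
R_Y = 38.52 + 14.73 = 53.25 kip.

R_Y = 53.25 kip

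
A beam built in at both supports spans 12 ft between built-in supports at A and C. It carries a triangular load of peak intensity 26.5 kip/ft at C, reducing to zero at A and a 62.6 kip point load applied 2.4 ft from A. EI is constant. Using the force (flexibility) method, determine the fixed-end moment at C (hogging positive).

M_C = 214.8 kip·ft

Release both end moments; the primary structure is a simply-supported span AC with redundants M_A and M_C.
End rotations of the released simple span under the applied load (×1/EI):
  at A: triangular load, peak 26.5: 7w₀L³/(360EI) = 890.4/EI
  at C: triangular load, peak 26.5: w₀L³/(45EI) = 1018/EI
  at A: point load 62.6 at a = 2.4: Pab(L + b)/(6LEI) = 432.7/EI
  at C: point load 62.6 at a = 2.4: Pab(L + a)/(6LEI) = 288.5/EI
  θ_A0 = 1323/EI,  θ_C0 = 1306/EI
Flexibility coefficients: a unit moment at one end gives L/(3EI) there and L/(6EI) at the far end, so f₁₁ = f₂₂ = 4/EI and f₁₂ = f₂₁ = 2/EI.
Compatibility — zero rotation at each built-in end:
  4 M_A + 2 M_C = 1323
  2 M_A + 4 M_C = 1306
Solving the pair gives M_A = 223.4 kip·ft and M_C = 214.8 kip·ft (hogging).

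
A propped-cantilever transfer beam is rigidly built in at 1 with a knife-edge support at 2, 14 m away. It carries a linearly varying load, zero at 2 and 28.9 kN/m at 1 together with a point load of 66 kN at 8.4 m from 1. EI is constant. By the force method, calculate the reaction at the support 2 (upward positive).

R_2 = 68.97 kN

Release the roller at 2. Primary structure: cantilever fixed at 1.
Free-end deflection of the primary structure under the applied loading (downward +):
  triangular load, peak 28.9 at the fixed end: w₀L⁴/(30EI) = 37007/EI
  point load 66 at a = 8.4: Pa²(3L − a)/(6EI) = 26079/EI
  δ_0 = 63086/EI
Flexibility coefficient — unit upward force at 2: δ_{22} = L³/(3EI) = 914.7/EI.
Compatibility at 2: δ_0 − R_2·δ_{22} = 0, so R_2 = 63086/914.7 = 68.97 kN.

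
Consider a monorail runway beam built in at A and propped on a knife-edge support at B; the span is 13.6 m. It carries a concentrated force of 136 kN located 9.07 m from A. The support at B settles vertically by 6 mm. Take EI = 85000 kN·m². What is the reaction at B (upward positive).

Remove the prop at B; the released (primary) structure is a cantilever built in at A.
Downward deflection at the released point B due to the loads:
  point load 136 at a = 9.07: Pa²(3L − a)/(6EI) = 59166/EI
Tip deflection under a unit load at B: L³/(3EI) = 838.5/EI.
With EI = 85000 kN·m²: δ_0 = 0.69607 m and δ_{BB} = 0.009865 m/kN.
Compatibility — the beam at B must follow the support down by 0.006 m: δ_0 − R_B·δ_{BB} = 0.006, so R_B = (0.69607 − 0.006)/0.009865 = 69.95 kN.

R_B = 69.95 kN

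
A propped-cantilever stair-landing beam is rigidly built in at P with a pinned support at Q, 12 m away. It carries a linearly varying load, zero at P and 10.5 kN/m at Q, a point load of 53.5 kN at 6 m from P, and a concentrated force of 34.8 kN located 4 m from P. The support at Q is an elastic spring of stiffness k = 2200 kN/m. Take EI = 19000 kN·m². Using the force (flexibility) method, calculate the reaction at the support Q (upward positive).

Take the reaction at Q as the redundant and release it; the primary structure is a cantilever fixed at P.
Deflection at Q on the released cantilever, summing each load's contribution:
  triangular load, peak 10.5 at the free end: 11w₀L⁴/(120EI) = 19958/EI
  point load 53.5 at a = 6: Pa²(3L − a)/(6EI) = 9630/EI
  point load 34.8 at a = 4: Pa²(3L − a)/(6EI) = 2970/EI
  δ_0 = 32558/EI
Flexibility coefficient — unit upward force at Q: δ_{QQ} = L³/(3EI) = 576/EI.
With EI = 19000 kN·m²: δ_0 = 1.7136 m and δ_{QQ} = 0.030316 m/kN.
Compatibility — the spring shortens by R_Q/k under the reaction it provides: δ_0 − R_Q·δ_{QQ} = R_Q/k. With 1/k = 0.000455 m/kN, R_Q = δ_0 / (δ_{QQ} + 1/k) = 1.7136 / (0.030316 + 0.000455) = 55.69 kN.

R_Q = 55.69 kN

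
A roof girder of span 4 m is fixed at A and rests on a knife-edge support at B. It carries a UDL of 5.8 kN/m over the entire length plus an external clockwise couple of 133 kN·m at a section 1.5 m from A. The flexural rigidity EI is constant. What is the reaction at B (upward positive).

R_B = 39.09 kN

Take the reaction at B as the redundant and release it; the primary structure is a cantilever fixed at A.
Free-end deflection of the primary structure under the applied loading (downward +):
  UDL 5.8: wL⁴/(8EI) = 185.6/EI
  clockwise couple 133 at a = 1.5: M₀a(2L − a)/(2EI) = 648.4/EI
  δ_0 = 834/EI
Tip deflection under a unit load at B: L³/(3EI) = 21.33/EI.
Compatibility at B: δ_0 − R_B·δ_{BB} = 0, so R_B = 834/21.33 = 39.09 kN.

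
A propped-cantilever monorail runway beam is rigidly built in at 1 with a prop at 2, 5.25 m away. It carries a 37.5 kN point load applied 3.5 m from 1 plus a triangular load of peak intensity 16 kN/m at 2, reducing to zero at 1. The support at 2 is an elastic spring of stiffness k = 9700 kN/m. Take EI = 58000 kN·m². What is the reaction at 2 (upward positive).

R_2 = 37.85 kN

Remove the prop at 2; the released (primary) structure is a cantilever built in at 1.
Downward deflection at the released point 2 due to the loads:
  point load 37.5 at a = 3.5: Pa²(3L − a)/(6EI) = 937.9/EI
  triangular load, peak 16 at the free end: 11w₀L⁴/(120EI) = 1114/EI
  δ_0 = 2052/EI
Flexibility coefficient — unit upward force at 2: δ_{22} = L³/(3EI) = 48.23/EI.
With EI = 58000 kN·m²: δ_0 = 0.035381 m and δ_{22} = 0.000832 m/kN.
Compatibility — the spring shortens by R_2/k under the reaction it provides: δ_0 − R_2·δ_{22} = R_2/k. With 1/k = 0.000103 m/kN, R_2 = δ_0 / (δ_{22} + 1/k) = 0.035381 / (0.000832 + 0.000103) = 37.85 kN.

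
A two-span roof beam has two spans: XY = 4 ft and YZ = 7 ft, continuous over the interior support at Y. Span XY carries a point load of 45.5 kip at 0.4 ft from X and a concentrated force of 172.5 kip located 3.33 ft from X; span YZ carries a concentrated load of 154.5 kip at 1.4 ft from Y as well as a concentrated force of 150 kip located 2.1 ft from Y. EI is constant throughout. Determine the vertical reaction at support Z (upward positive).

Release continuity at Y by inserting a hinge; the redundant is the internal moment M_Y. The primary structure is two simply-supported spans XY and YZ.
Discontinuity in slope at Y on the released structure — sum the simple-span end rotations:
  span XY: point load 45.5 at a = 0.4: Pab(L + a)/(6LEI) = 12.01/EI
  span XY: point load 172.5 at a = 3.33: Pab(L + a)/(6LEI) = 117.5/EI
  span YZ: point load 154.5 at a = 1.4: Pab(L + b)/(6LEI) = 363.4/EI
  span YZ: point load 150 at a = 2.1: Pab(L + b)/(6LEI) = 437.3/EI
  relative rotation θ_0 = (129.6 + 800.7)/EI = 930.3/EI
A unit hogging moment at Y produces rotation L₁/(3EI) + L₂/(3EI) = 3.667/EI.
Compatibility: M_Y·(L₁+L₂)/(3EI) = θ_0, giving M_Y = 253.7 kip·ft (hogging).
Span YZ, ΣM about Z: R_Y^{YZ}·7 = 1600 + 253.7, so R_Y^{YZ} = 264.8 kip and R_Z = 304.5 − 264.8 = 39.66 kip.

R_Z = 39.66 kip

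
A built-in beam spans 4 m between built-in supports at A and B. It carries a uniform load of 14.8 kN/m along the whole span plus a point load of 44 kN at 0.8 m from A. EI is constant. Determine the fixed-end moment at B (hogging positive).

M_B = 25.37 kN·m

Take the two fixed-end moments M_A, M_B as redundants; the released structure is the simple span AB.
End rotations of the released simple span under the applied load (×1/EI):
  at A: UDL 14.8: wL³/(24EI) = 39.47/EI
  at B: UDL 14.8: wL³/(24EI) = 39.47/EI
  at A: point load 44 at a = 0.8: Pab(L + b)/(6LEI) = 33.79/EI
  at B: point load 44 at a = 0.8: Pab(L + a)/(6LEI) = 22.53/EI
  θ_A0 = 73.26/EI,  θ_B0 = 61.99/EI
Flexibility coefficients: a unit moment at one end gives L/(3EI) there and L/(6EI) at the far end, so f₁₁ = f₂₂ = 1.333/EI and f₁₂ = f₂₁ = 0.6667/EI.
Compatibility — zero rotation at each built-in end:
  1.333 M_A + 0.6667 M_B = 73.26
  0.6667 M_A + 1.333 M_B = 61.99
Solving the pair gives M_A = 42.26 kN·m and M_B = 25.37 kN·m (hogging).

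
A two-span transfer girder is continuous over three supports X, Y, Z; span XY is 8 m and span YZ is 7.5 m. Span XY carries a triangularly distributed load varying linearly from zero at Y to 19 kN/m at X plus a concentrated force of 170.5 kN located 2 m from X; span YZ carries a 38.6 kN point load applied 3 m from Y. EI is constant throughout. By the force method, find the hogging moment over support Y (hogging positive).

M_Y = 146 kN·m

Insert a hinge at Y; M_Y is the redundant, and each span becomes simply supported.
Rotations at Y on the released spans (each span's end-slope, ×1/EI):
  span XY: triangular load, peak 19: 7w₀L³/(360EI) = 189.2/EI
  span XY: point load 170.5 at a = 2: Pab(L + a)/(6LEI) = 426.2/EI
  span YZ: point load 38.6 at a = 3: Pab(L + b)/(6LEI) = 139/EI
  relative rotation θ_0 = (615.4 + 139)/EI = 754.4/EI
A unit hogging moment at Y produces rotation L₁/(3EI) + L₂/(3EI) = 5.167/EI.
Compatibility: M_Y·(L₁+L₂)/(3EI) = θ_0, giving M_Y = 146 kN·m (hogging).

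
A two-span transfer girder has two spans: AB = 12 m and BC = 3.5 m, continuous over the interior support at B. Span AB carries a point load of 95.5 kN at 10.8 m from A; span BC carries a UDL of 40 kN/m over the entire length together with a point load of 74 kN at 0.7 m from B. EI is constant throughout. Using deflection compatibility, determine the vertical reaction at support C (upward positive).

Insert a hinge at B; M_B is the redundant, and each span becomes simply supported.
End slopes at the hinge B, treating each span as simply supported:
  span AB: point load 95.5 at a = 10.8: Pab(L + a)/(6LEI) = 391.9/EI
  span BC: UDL 40: wL³/(24EI) = 71.46/EI
  span BC: point load 74 at a = 0.7: Pab(L + b)/(6LEI) = 43.51/EI
  relative rotation θ_0 = (391.9 + 115)/EI = 506.9/EI
A unit hogging moment at B produces rotation L₁/(3EI) + L₂/(3EI) = 5.167/EI.
Slope continuity at B: θ_0 = M_B·5.167/EI, so M_B = 506.9/5.167 = 98.11 kN·m (hogging).
Span BC, ΣM about C: R_B^{BC}·3.5 = 452.2 + 98.11, so R_B^{BC} = 157.2 kN and R_C = 214 − 157.2 = 56.77 kN.

R_C = 56.77 kN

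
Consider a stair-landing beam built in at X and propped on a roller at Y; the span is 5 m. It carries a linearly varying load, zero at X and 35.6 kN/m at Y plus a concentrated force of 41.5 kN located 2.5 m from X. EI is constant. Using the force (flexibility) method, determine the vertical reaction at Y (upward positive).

Release the roller at Y. Primary structure: cantilever fixed at X.
Primary-structure tip deflection at Y by superposition:
  triangular load, peak 35.6 at the free end: 11w₀L⁴/(120EI) = 2040/EI
  point load 41.5 at a = 2.5: Pa²(3L − a)/(6EI) = 540.4/EI
  δ_0 = 2580/EI
Flexibility coefficient — unit upward force at Y: δ_{YY} = L³/(3EI) = 41.67/EI.
Compatibility at Y: δ_0 − R_Y·δ_{YY} = 0, so R_Y = 2580/41.67 = 61.92 kN.

R_Y = 61.92 kN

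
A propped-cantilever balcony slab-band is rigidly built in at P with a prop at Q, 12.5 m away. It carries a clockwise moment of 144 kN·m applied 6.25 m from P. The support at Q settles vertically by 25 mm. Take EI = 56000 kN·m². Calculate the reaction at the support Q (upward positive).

R_Q = 10.81 kN

Release the roller at Q. Primary structure: cantilever fixed at P.
Free-end deflection of the primary structure under the applied loading (downward +):
  clockwise couple 144 at a = 6.25: M₀a(2L − a)/(2EI) = 8438/EI
Tip deflection under a unit load at Q: L³/(3EI) = 651/EI.
With EI = 56000 kN·m²: δ_0 = 0.15067 m and δ_{QQ} = 0.011626 m/kN.
Compatibility — the beam at Q must follow the support down by 0.025 m: δ_0 − R_Q·δ_{QQ} = 0.025, so R_Q = (0.15067 − 0.025)/0.011626 = 10.81 kN.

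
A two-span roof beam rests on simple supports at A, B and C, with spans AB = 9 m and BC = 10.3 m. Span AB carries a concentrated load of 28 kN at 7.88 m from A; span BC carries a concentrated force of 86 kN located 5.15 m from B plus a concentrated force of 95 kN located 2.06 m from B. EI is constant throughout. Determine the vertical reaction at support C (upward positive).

R_C = 44.93 kN

Insert a hinge at B; M_B is the redundant, and each span becomes simply supported.
Rotations at B on the released spans (each span's end-slope, ×1/EI):
  span AB: point load 28 at a = 7.88: Pab(L + a)/(6LEI) = 77.25/EI
  span BC: point load 86 at a = 5.15: Pab(L + b)/(6LEI) = 570.2/EI
  span BC: point load 95 at a = 2.06: Pab(L + b)/(6LEI) = 483.8/EI
  relative rotation θ_0 = (77.25 + 1054)/EI = 1131/EI
A unit hogging moment at B produces rotation L₁/(3EI) + L₂/(3EI) = 6.433/EI.
Compatibility: M_B·(L₁+L₂)/(3EI) = θ_0, giving M_B = 175.8 kN·m (hogging).
Span BC, ΣM about C: R_B^{BC}·10.3 = 1226 + 175.8, so R_B^{BC} = 136.1 kN and R_C = 181 − 136.1 = 44.93 kN.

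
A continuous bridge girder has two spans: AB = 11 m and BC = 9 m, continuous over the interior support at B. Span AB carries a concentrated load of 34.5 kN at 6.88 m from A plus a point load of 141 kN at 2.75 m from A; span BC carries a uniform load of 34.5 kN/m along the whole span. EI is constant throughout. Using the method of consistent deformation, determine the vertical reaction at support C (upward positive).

Take M_B as the redundant. Released structure: two simple spans AB and BC with a hinge at B.
End slopes at the hinge B, treating each span as simply supported:
  span AB: point load 34.5 at a = 6.88: Pab(L + a)/(6LEI) = 264.9/EI
  span AB: point load 141 at a = 2.75: Pab(L + a)/(6LEI) = 666.4/EI
  span BC: UDL 34.5: wL³/(24EI) = 1048/EI
  relative rotation θ_0 = (931.4 + 1048)/EI = 1979/EI
A unit hogging moment at B produces rotation L₁/(3EI) + L₂/(3EI) = 6.667/EI.
Compatibility: M_B·(L₁+L₂)/(3EI) = θ_0, giving M_B = 296.9 kN·m (hogging).
Span BC, ΣM about C: R_B^{BC}·9 = 1397 + 296.9, so R_B^{BC} = 188.2 kN and R_C = 310.5 − 188.2 = 122.3 kN.

R_C = 122.3 kN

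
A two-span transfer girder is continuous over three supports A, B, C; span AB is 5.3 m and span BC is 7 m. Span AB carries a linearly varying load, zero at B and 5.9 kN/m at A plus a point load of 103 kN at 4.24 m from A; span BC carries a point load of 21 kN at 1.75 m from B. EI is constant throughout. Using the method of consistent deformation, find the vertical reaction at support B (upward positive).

R_B = 120.5 kN

Insert a hinge at B; M_B is the redundant, and each span becomes simply supported.
Discontinuity in slope at B on the released structure — sum the simple-span end rotations:
  span AB: triangular load, peak 5.9: 7w₀L³/(360EI) = 17.08/EI
  span AB: point load 103 at a = 4.24: Pab(L + a)/(6LEI) = 138.9/EI
  span BC: point load 21 at a = 1.75: Pab(L + b)/(6LEI) = 56.27/EI
  relative rotation θ_0 = (156 + 56.27)/EI = 212.2/EI
A unit hogging moment at B produces rotation L₁/(3EI) + L₂/(3EI) = 4.1/EI.
Slope continuity at B: θ_0 = M_B·4.1/EI, so M_B = 212.2/4.1 = 51.76 kN·m (hogging).
Span AB, ΣM about A with M_B applied at B: R_B^{AB}·5.3 = 464.3 + 51.76, so R_B^{AB} = 97.38 kN and R_A = 118.6 − 97.38 = 21.26 kN.
Span BC, ΣM about C: R_B^{BC}·7 = 110.2 + 51.76, so R_B^{BC} = 23.14 kN and R_C = 21 − 23.14 = -2.145 kN.
R_B = 97.38 + 23.14 = 120.5 kN.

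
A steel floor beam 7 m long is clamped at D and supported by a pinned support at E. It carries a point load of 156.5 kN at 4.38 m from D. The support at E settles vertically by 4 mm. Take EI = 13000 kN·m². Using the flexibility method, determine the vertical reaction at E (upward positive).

R_E = 72.28 kN

Remove the prop at E; the released (primary) structure is a cantilever built in at D.
Downward deflection at the released point E due to the loads:
  point load 156.5 at a = 4.38: Pa²(3L − a)/(6EI) = 8317/EI
Flexibility coefficient — unit upward force at E: δ_{EE} = L³/(3EI) = 114.3/EI.
With EI = 13000 kN·m²: δ_0 = 0.63973 m and δ_{EE} = 0.008795 m/kN.
Compatibility — the beam at E must follow the support down by 0.004 m: δ_0 − R_E·δ_{EE} = 0.004, so R_E = (0.63973 − 0.004)/0.008795 = 72.28 kN.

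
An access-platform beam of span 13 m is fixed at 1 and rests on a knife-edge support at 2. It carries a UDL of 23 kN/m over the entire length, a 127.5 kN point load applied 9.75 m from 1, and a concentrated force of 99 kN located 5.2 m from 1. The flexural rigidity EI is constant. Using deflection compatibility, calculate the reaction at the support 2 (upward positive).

R_2 = 213.4 kN

Take the reaction at 2 as the redundant and release it; the primary structure is a cantilever fixed at 1.
Downward deflection at the released point 2 due to the loads:
  UDL 23: wL⁴/(8EI) = 82113/EI
  point load 127.5 at a = 9.75: Pa²(3L − a)/(6EI) = 59087/EI
  point load 99 at a = 5.2: Pa²(3L − a)/(6EI) = 15080/EI
  δ_0 = 156280/EI
Tip deflection under a unit load at 2: L³/(3EI) = 732.3/EI.
The prop prevents deflection at 2: R_2 = δ_0/δ_{22} = 156280/732.3 = 213.4 kN.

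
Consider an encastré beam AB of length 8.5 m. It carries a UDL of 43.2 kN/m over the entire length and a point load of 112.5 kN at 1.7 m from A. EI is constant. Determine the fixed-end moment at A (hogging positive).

Release both end moments; the primary structure is a simply-supported span AB with redundants M_A and M_B.
Simple-span end rotations at A and B under the given loads:
  at A: UDL 43.2: wL³/(24EI) = 1105/EI
  at B: UDL 43.2: wL³/(24EI) = 1105/EI
  at A: point load 112.5 at a = 1.7: Pab(L + b)/(6LEI) = 390.1/EI
  at B: point load 112.5 at a = 1.7: Pab(L + a)/(6LEI) = 260.1/EI
  θ_A0 = 1496/EI,  θ_B0 = 1366/EI
Flexibility coefficients: a unit moment at one end gives L/(3EI) there and L/(6EI) at the far end, so f₁₁ = f₂₂ = 2.833/EI and f₁₂ = f₂₁ = 1.417/EI.
Compatibility — zero rotation at each built-in end:
  2.833 M_A + 1.417 M_B = 1496
  1.417 M_A + 2.833 M_B = 1366
Solving the pair gives M_A = 382.5 kN·m and M_B = 290.7 kN·m (hogging).

M_A = 382.5 kN·m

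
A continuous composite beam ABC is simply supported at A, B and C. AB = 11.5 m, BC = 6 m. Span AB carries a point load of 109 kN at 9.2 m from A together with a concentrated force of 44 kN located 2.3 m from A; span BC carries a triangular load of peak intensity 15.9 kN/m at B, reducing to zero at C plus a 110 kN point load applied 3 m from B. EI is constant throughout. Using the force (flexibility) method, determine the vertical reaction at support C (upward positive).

R_C = 36.56 kN

Release continuity at B by inserting a hinge; the redundant is the internal moment M_B. The primary structure is two simply-supported spans AB and BC.
Rotations at B on the released spans (each span's end-slope, ×1/EI):
  span AB: point load 109 at a = 9.2: Pab(L + a)/(6LEI) = 691.9/EI
  span AB: point load 44 at a = 2.3: Pab(L + a)/(6LEI) = 186.2/EI
  span BC: triangular load, peak 15.9: w₀L³/(45EI) = 76.32/EI
  span BC: point load 110 at a = 3: Pab(L + b)/(6LEI) = 247.5/EI
  relative rotation θ_0 = (878.1 + 323.8)/EI = 1202/EI
A unit hogging moment at B produces rotation L₁/(3EI) + L₂/(3EI) = 5.833/EI.
Slope continuity at B: θ_0 = M_B·5.833/EI, so M_B = 1202/5.833 = 206.1 kN·m (hogging).
Span BC, ΣM about C: R_B^{BC}·6 = 520.8 + 206.1, so R_B^{BC} = 121.1 kN and R_C = 157.7 − 121.1 = 36.56 kN.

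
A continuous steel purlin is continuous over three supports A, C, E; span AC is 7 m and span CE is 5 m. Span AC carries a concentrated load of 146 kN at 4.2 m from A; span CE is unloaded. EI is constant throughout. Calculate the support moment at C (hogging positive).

Insert a hinge at C; M_C is the redundant, and each span becomes simply supported.
Rotations at C on the released spans (each span's end-slope, ×1/EI):
  span AC: point load 146 at a = 4.2: Pab(L + a)/(6LEI) = 457.9/EI
  relative rotation θ_0 = (457.9 + 0)/EI = 457.9/EI
A unit hogging moment at C produces rotation L₁/(3EI) + L₂/(3EI) = 4/EI.
Slope continuity at C: θ_0 = M_C·4/EI, so M_C = 457.9/4 = 114.5 kN·m (hogging).

M_C = 114.5 kN·m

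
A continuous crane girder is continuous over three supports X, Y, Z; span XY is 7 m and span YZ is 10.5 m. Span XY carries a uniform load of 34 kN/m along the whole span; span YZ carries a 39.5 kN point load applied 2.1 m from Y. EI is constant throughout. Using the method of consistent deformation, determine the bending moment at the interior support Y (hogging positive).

M_Y = 119.1 kN·m

Take M_Y as the redundant. Released structure: two simple spans XY and YZ with a hinge at Y.
End slopes at the hinge Y, treating each span as simply supported:
  span XY: UDL 34: wL³/(24EI) = 485.9/EI
  span YZ: point load 39.5 at a = 2.1: Pab(L + b)/(6LEI) = 209/EI
  relative rotation θ_0 = (485.9 + 209)/EI = 695/EI
A unit hogging moment at Y produces rotation L₁/(3EI) + L₂/(3EI) = 5.833/EI.
Slope continuity at Y: θ_0 = M_Y·5.833/EI, so M_Y = 695/5.833 = 119.1 kN·m (hogging).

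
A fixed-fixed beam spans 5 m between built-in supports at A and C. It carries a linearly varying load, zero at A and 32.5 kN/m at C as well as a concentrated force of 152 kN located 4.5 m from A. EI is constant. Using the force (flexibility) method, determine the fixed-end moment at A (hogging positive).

M_A = 33.92 kN·m

Release both end moments; the primary structure is a simply-supported span AC with redundants M_A and M_C.
End rotations of the released simple span under the applied load (×1/EI):
  at A: triangular load, peak 32.5: 7w₀L³/(360EI) = 78.99/EI
  at C: triangular load, peak 32.5: w₀L³/(45EI) = 90.28/EI
  at A: point load 152 at a = 4.5: Pab(L + b)/(6LEI) = 62.7/EI
  at C: point load 152 at a = 4.5: Pab(L + a)/(6LEI) = 108.3/EI
  θ_A0 = 141.7/EI,  θ_C0 = 198.6/EI
Flexibility coefficients: a unit moment at one end gives L/(3EI) there and L/(6EI) at the far end, so f₁₁ = f₂₂ = 1.667/EI and f₁₂ = f₂₁ = 0.8333/EI.
Compatibility — zero rotation at each built-in end:
  1.667 M_A + 0.8333 M_C = 141.7
  0.8333 M_A + 1.667 M_C = 198.6
Solving the pair gives M_A = 33.92 kN·m and M_C = 102.2 kN·m (hogging).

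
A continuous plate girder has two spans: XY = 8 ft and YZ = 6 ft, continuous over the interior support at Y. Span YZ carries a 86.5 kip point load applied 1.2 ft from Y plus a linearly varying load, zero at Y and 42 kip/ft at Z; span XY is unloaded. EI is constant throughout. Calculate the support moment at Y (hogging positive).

Insert a hinge at Y; M_Y is the redundant, and each span becomes simply supported.
Discontinuity in slope at Y on the released structure — sum the simple-span end rotations:
  span YZ: point load 86.5 at a = 1.2: Pab(L + b)/(6LEI) = 149.5/EI
  span YZ: triangular load, peak 42: 7w₀L³/(360EI) = 176.4/EI
  relative rotation θ_0 = (0 + 325.9)/EI = 325.9/EI
A unit hogging moment at Y produces rotation L₁/(3EI) + L₂/(3EI) = 4.667/EI.
Compatibility: M_Y·(L₁+L₂)/(3EI) = θ_0, giving M_Y = 69.83 kip·ft (hogging).

M_Y = 69.83 kip·ft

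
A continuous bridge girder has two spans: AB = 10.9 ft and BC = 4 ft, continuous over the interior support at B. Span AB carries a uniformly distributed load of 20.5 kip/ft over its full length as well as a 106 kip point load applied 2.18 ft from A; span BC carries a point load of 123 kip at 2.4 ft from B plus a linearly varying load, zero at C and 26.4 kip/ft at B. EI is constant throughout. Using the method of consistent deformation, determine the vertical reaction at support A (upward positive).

R_A = 165.9 kip

Release continuity at B by inserting a hinge; the redundant is the internal moment M_B. The primary structure is two simply-supported spans AB and BC.
End slopes at the hinge B, treating each span as simply supported:
  span AB: UDL 20.5: wL³/(24EI) = 1106/EI
  span AB: point load 106 at a = 2.18: Pab(L + a)/(6LEI) = 403/EI
  span BC: point load 123 at a = 2.4: Pab(L + b)/(6LEI) = 110.2/EI
  span BC: triangular load, peak 26.4: w₀L³/(45EI) = 37.55/EI
  relative rotation θ_0 = (1509 + 147.8)/EI = 1657/EI
A unit hogging moment at B produces rotation L₁/(3EI) + L₂/(3EI) = 4.967/EI.
Compatibility: M_B·(L₁+L₂)/(3EI) = θ_0, giving M_B = 333.6 kip·ft (hogging).
Span AB, ΣM about A with M_B applied at B: R_B^{AB}·10.9 = 1449 + 333.6, so R_B^{AB} = 163.5 kip and R_A = 329.4 − 163.5 = 165.9 kip.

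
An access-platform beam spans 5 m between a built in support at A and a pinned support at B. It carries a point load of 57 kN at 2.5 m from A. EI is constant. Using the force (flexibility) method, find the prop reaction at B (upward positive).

R_B = 17.81 kN

Choose R_B as the redundant. The primary structure is the cantilever fixed at A.
Primary-structure tip deflection at B by superposition:
  point load 57 at a = 2.5: Pa²(3L − a)/(6EI) = 742.2/EI
Flexibility coefficient — unit upward force at B: δ_{BB} = L³/(3EI) = 41.67/EI.
The prop prevents deflection at B: R_B = δ_0/δ_{BB} = 742.2/41.67 = 17.81 kN.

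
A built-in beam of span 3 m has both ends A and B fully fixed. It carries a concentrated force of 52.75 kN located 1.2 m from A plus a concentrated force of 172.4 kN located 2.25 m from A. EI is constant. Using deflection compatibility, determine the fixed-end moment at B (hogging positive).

M_B = 87.92 kN·m

Take the two fixed-end moments M_A, M_B as redundants; the released structure is the simple span AB.
On the primary (simply-supported) span, the end slopes from the loading are:
  at A: point load 52.75 at a = 1.2: Pab(L + b)/(6LEI) = 30.38/EI
  at B: point load 52.75 at a = 1.2: Pab(L + a)/(6LEI) = 26.59/EI
  at A: point load 172.4 at a = 2.25: Pab(L + b)/(6LEI) = 60.61/EI
  at B: point load 172.4 at a = 2.25: Pab(L + a)/(6LEI) = 84.85/EI
  θ_A0 = 90.99/EI,  θ_B0 = 111.4/EI
Flexibility coefficients: a unit moment at one end gives L/(3EI) there and L/(6EI) at the far end, so f₁₁ = f₂₂ = 1/EI and f₁₂ = f₂₁ = 0.5/EI.
Compatibility — zero rotation at each built-in end:
  1 M_A + 0.5 M_B = 90.99
  0.5 M_A + 1 M_B = 111.4
Solving the pair gives M_A = 47.03 kN·m and M_B = 87.92 kN·m (hogging).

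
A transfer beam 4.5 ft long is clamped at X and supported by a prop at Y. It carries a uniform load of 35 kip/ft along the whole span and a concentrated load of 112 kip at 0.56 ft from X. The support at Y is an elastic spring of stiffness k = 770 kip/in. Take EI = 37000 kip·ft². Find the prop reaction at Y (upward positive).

Take the reaction at Y as the redundant and release it; the primary structure is a cantilever fixed at X.
Downward deflection at the released point Y due to the loads:
  UDL 35: wL⁴/(8EI) = 1794/EI
  point load 112 at a = 0.56: Pa²(3L − a)/(6EI) = 75.75/EI
  δ_0 = 1870/EI
Flexibility coefficient — unit upward force at Y: δ_{YY} = L³/(3EI) = 30.38/EI.
With EI = 37000 kip·ft²: δ_0 = 0.050534 ft and δ_{YY} = 0.000821 ft/kip.
Compatibility — the spring shortens by R_Y/k under the reaction it provides: δ_0 − R_Y·δ_{YY} = R_Y/k. With 1/k = 1/(770×12) ft/kip = 0.000108 ft/kip, R_Y = δ_0 / (δ_{YY} + 1/k) = 0.050534 / (0.000821 + 0.000108) = 54.39 kip.

R_Y = 54.39 kip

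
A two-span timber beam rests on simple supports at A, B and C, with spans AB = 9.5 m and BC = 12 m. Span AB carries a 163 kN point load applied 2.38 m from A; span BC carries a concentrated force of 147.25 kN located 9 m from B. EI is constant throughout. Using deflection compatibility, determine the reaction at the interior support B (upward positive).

R_B = 114.6 kN

Release continuity at B by inserting a hinge; the redundant is the internal moment M_B. The primary structure is two simply-supported spans AB and BC.
End slopes at the hinge B, treating each span as simply supported:
  span AB: point load 163 at a = 2.38: Pab(L + a)/(6LEI) = 575.7/EI
  span BC: point load 147.25 at a = 9: Pab(L + b)/(6LEI) = 828.3/EI
  relative rotation θ_0 = (575.7 + 828.3)/EI = 1404/EI
A unit hogging moment at B produces rotation L₁/(3EI) + L₂/(3EI) = 7.167/EI.
Compatibility: M_B·(L₁+L₂)/(3EI) = θ_0, giving M_B = 195.9 kN·m (hogging).
Span AB, ΣM about A with M_B applied at B: R_B^{AB}·9.5 = 387.9 + 195.9, so R_B^{AB} = 61.46 kN and R_A = 163 − 61.46 = 101.5 kN.
Span BC, ΣM about C: R_B^{BC}·12 = 441.8 + 195.9, so R_B^{BC} = 53.14 kN and R_C = 147.2 − 53.14 = 94.11 kN.
R_B = 61.46 + 53.14 = 114.6 kN.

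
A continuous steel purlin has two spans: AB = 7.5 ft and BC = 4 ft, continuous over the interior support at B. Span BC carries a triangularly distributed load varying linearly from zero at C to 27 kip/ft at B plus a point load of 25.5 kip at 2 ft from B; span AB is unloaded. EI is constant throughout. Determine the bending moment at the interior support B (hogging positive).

Release continuity at B by inserting a hinge; the redundant is the internal moment M_B. The primary structure is two simply-supported spans AB and BC.
End slopes at the hinge B, treating each span as simply supported:
  span BC: triangular load, peak 27: w₀L³/(45EI) = 38.4/EI
  span BC: point load 25.5 at a = 2: Pab(L + b)/(6LEI) = 25.5/EI
  relative rotation θ_0 = (0 + 63.9)/EI = 63.9/EI
A unit hogging moment at B produces rotation L₁/(3EI) + L₂/(3EI) = 3.833/EI.
Compatibility: M_B·(L₁+L₂)/(3EI) = θ_0, giving M_B = 16.67 kip·ft (hogging).

M_B = 16.67 kip·ft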